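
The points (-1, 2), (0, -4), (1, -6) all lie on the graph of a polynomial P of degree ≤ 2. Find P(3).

2

Forward differences of the values at s = -1, 0, 1:
  P  : 2  -4  -6
  Δ  : -6  -2
  Δ^2: 4
The second differences are constant, confirming degree 2.
Interpolating (Newton forward form) and evaluating at s = 3 gives P(3) = 2.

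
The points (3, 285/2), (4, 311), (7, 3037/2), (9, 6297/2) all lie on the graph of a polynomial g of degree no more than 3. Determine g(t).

Write g(t) = at^3 + bt^2 + ct + d. Substituting each data point gives a linear system:
  27a + 9b + 3c + d = 285/2
  64a + 16b + 4c + d = 311
  343a + 49b + 7c + d = 3037/2
  729a + 81b + 9c + d = 6297/2
Solving the system yields a = 4, b = 5/2, c = 3, d = 3.
So g(t) = 4t^3 + (5/2)t^2 + 3t + 3.
Check: g(4) = 311. ✓

g(t) = 4t^3 + (5/2)t^2 + 3t + 3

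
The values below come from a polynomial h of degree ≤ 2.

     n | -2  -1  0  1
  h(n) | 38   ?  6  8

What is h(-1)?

16

The 3 known points determine the degree-2 polynomial uniquely.
Write h(n) = an^2 + bn + c. Substituting each data point gives a linear system:
  4a - 2b + c = 38
  c = 6
  a + b + c = 8
Solving the system yields a = 6, b = -4, c = 6.
So h(n) = 6n² - 4n + 6.
Then h(-1) = 16.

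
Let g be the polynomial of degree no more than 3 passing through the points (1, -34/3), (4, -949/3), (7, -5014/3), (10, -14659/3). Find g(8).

-7489/3

Forward differences of the values at t = 1, 4, 7, 10:
  g  : -34/3  -949/3  -5014/3  -14659/3
  Δ  : -305  -1355  -3215
  Δ^2: -1050  -1860
  Δ^3: -810
The third differences are constant, confirming degree 3.
Interpolating (Newton forward form) and evaluating at t = 8 gives g(8) = -7489/3.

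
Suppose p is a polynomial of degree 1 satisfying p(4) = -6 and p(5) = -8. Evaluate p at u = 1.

0

Write p(u) = au + b. Substituting each data point gives a linear system:
  4a + b = -6
  5a + b = -8
Solving the system yields a = -2, b = 2.
So p(u) = -2u + 2.
Then p(1) = 0.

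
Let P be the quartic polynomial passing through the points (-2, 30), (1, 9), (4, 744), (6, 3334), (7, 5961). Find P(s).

Using the Lagrange interpolation formula with nodes -2, 1, 4, 6, 7:
  L_0(s) = (s - 1)(s - 4)(s - 6)(s - 7) / 1296
  L_1(s) = (s + 2)(s - 4)(s - 6)(s - 7) / -270
  L_2(s) = (s + 2)(s - 1)(s - 6)(s - 7) / 108
  L_3(s) = (s + 2)(s - 1)(s - 4)(s - 7) / -80
  L_4(s) = (s + 2)(s - 1)(s - 4)(s - 6) / 162
Then P(s) = 30·L_0(s) + 9·L_1(s) + 744·L_2(s) + 3334·L_3(s) + 5961·L_4(s).
Expanding and collecting terms gives P(s) = 2s⁴ + 3s³ + 3s² - 3s + 4.
Check: P(-2) = 30. ✓

P(s) = 2s^4 + 3s^3 + 3s^2 - 3s + 4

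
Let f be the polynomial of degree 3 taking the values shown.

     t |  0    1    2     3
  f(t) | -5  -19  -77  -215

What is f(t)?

Using the Lagrange interpolation formula with nodes 0, 1, 2, 3:
  L_0(t) = (t - 1)(t - 2)(t - 3) / -6
  L_1(t) = t(t - 2)(t - 3) / 2
  L_2(t) = t(t - 1)(t - 3) / -2
  L_3(t) = t(t - 1)(t - 2) / 6
Then f(t) = -5·L_0(t) - 19·L_1(t) - 77·L_2(t) - 215·L_3(t).
Expanding and collecting terms gives f(t) = -6t^3 - 4t^2 - 4t - 5.
Check: f(2) = -77. ✓

f(t) = -6t^3 - 4t^2 - 4t - 5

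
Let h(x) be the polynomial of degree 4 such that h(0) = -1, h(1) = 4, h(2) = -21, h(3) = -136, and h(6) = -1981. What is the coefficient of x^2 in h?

4

Write h(x) = ax^4 + bx^3 + cx^2 + dx + e. Substituting each data point gives a linear system:
  e = -1
  a + b + c + d + e = 4
  16a + 8b + 4c + 2d + e = -21
  81a + 27b + 9c + 3d + e = -136
  1296a + 216b + 36c + 6d + e = -1981
Solving the system yields a = -1, b = -4, c = 4, d = 6, e = -1.
So h(x) = -x^4 - 4x^3 + 4x^2 + 6x - 1.
The coefficient of x^2 is 4.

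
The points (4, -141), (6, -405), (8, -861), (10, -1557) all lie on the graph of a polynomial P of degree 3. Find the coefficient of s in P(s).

4

Write P(s) = as^3 + bs^2 + cs + d. Substituting each data point gives a linear system:
  64a + 16b + 4c + d = -141
  216a + 36b + 6c + d = -405
  512a + 64b + 8c + d = -861
  1000a + 100b + 10c + d = -1557
Solving the system yields a = -1, b = -6, c = 4, d = 3.
So P(s) = -s^3 - 6s^2 + 4s + 3.
The coefficient of s is 4.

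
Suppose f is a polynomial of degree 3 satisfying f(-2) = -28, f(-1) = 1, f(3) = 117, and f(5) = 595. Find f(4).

Write f(t) = at^3 + bt^2 + ct + d. Substituting each data point gives a linear system:
  -8a + 4b - 2c + d = -28
  -a + b - c + d = 1
  27a + 9b + 3c + d = 117
  125a + 25b + 5c + d = 595
Solving the system yields a = 5, b = 0, c = -6, d = 0.
So f(t) = 5t^3 - 6t.
Then f(4) = 296.

296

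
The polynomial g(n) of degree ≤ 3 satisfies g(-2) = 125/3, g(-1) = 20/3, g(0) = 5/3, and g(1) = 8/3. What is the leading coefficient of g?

Write g(n) = an^3 + bn^2 + cn + d. Substituting each data point gives a linear system:
  -8a + 4b - 2c + d = 125/3
  -a + b - c + d = 20/3
  d = 5/3
  a + b + c + d = 8/3
Solving the system yields a = -4, b = 3, c = 2, d = 5/3.
So g(n) = -4n³ + 3n² + 2n + 5/3.
The leading coefficient is -4.

-4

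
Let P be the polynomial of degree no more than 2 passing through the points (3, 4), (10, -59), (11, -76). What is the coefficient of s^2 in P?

-1

Write P(s) = as^2 + bs + c. Substituting each data point gives a linear system:
  9a + 3b + c = 4
  100a + 10b + c = -59
  121a + 11b + c = -76
Solving the system yields a = -1, b = 4, c = 1.
So P(s) = -s^2 + 4s + 1.
The leading coefficient is -1.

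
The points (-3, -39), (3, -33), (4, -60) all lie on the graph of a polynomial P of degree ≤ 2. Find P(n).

P(n) = -4n^2 + n

Write P(n) = an^2 + bn + c. Substituting each data point gives a linear system:
  9a - 3b + c = -39
  9a + 3b + c = -33
  16a + 4b + c = -60
Solving the system yields a = -4, b = 1, c = 0.
So P(n) = -4n^2 + n.
Check: P(-3) = -39. ✓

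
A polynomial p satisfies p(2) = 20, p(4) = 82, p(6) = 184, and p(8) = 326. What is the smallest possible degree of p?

Forward differences of the values at x = 2, 4, 6, 8:
  p  : 20  82  184  326
  Δ  : 62  102  142
  Δ^2: 40  40
  Δ^3: 0
The second differences are constant (40) and nonzero, while all higher differences vanish, so the minimal degree is 2.

2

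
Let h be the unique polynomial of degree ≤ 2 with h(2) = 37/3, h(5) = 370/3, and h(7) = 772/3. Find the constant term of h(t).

-5/3

Write h(t) = at^2 + bt + c. Substituting each data point gives a linear system:
  4a + 2b + c = 37/3
  25a + 5b + c = 370/3
  49a + 7b + c = 772/3
Solving the system yields a = 6, b = -5, c = -5/3.
So h(t) = 6t² - 5t - 5/3.
The constant term is -5/3.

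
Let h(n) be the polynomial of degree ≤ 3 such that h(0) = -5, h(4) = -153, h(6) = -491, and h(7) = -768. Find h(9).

-1598

Write h(n) = an^3 + bn^2 + cn + d. Substituting each data point gives a linear system:
  d = -5
  64a + 16b + 4c + d = -153
  216a + 36b + 6c + d = -491
  343a + 49b + 7c + d = -768
Solving the system yields a = -2, b = -2, c = 3, d = -5.
So h(n) = -2n³ - 2n² + 3n - 5.
Then h(9) = -1598.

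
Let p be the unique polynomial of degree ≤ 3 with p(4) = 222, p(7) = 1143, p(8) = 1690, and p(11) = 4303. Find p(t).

p(t) = 3t^3 + 3t^2 - 5t + 2

Write p(t) = at^3 + bt^2 + ct + d. Substituting each data point gives a linear system:
  64a + 16b + 4c + d = 222
  343a + 49b + 7c + d = 1143
  512a + 64b + 8c + d = 1690
  1331a + 121b + 11c + d = 4303
Solving the system yields a = 3, b = 3, c = -5, d = 2.
So p(t) = 3t^3 + 3t^2 - 5t + 2.
Check: p(8) = 1690. ✓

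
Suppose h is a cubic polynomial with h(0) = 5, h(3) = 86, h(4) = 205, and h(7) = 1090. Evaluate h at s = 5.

400

Write h(s) = as^3 + bs^2 + cs + d. Substituting each data point gives a linear system:
  d = 5
  27a + 9b + 3c + d = 86
  64a + 16b + 4c + d = 205
  343a + 49b + 7c + d = 1090
Solving the system yields a = 3, b = 2, c = -6, d = 5.
So h(s) = 3s^3 + 2s^2 - 6s + 5.
Then h(5) = 400.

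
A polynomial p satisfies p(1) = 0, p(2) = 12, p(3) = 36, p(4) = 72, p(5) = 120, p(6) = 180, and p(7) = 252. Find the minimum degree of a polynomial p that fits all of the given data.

2

Forward differences of the values at x = 1, 2, 3, 4, 5, 6, 7:
  p  : 0  12  36  72  120  180  252
  Δ  : 12  24  36  48  60  72
  Δ^2: 12  12  12  12  12
  Δ^3: 0  0  0  0
  Δ^4: 0  0  0
  Δ^5: 0  0
  Δ^6: 0
The second differences are constant (12) and nonzero, while all higher differences vanish, so the minimal degree is 2.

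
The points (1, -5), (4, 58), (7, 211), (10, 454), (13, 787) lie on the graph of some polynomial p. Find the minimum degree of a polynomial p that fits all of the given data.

Forward differences of the values at u = 1, 4, 7, 10, 13:
  p  : -5  58  211  454  787
  Δ  : 63  153  243  333
  Δ^2: 90  90  90
  Δ^3: 0  0
  Δ^4: 0
The second differences are constant (90) and nonzero, while all higher differences vanish, so the minimal degree is 2.

2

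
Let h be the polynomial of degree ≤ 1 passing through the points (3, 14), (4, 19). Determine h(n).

Write h(n) = an + b. Substituting each data point gives a linear system:
  3a + b = 14
  4a + b = 19
Solving the system yields a = 5, b = -1.
So h(n) = 5n - 1.
Check: h(4) = 19. ✓

h(n) = 5n - 1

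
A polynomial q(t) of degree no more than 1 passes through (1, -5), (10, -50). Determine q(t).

Write q(t) = at + b. Substituting each data point gives a linear system:
  a + b = -5
  10a + b = -50
Solving the system yields a = -5, b = 0.
So q(t) = -5t.
Check: q(1) = -5. ✓

q(t) = -5t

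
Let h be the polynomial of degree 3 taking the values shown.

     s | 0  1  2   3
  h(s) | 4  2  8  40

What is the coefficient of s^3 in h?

3

Write h(s) = as^3 + bs^2 + cs + d. Substituting each data point gives a linear system:
  d = 4
  a + b + c + d = 2
  8a + 4b + 2c + d = 8
  27a + 9b + 3c + d = 40
Solving the system yields a = 3, b = -5, c = 0, d = 4.
So h(s) = 3s³ - 5s² + 4.
The leading coefficient is 3.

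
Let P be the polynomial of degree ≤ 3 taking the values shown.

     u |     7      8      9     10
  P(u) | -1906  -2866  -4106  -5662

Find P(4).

Write P(u) = au^3 + bu^2 + cu + d. Substituting each data point gives a linear system:
  343a + 49b + 7c + d = -1906
  512a + 64b + 8c + d = -2866
  729a + 81b + 9c + d = -4106
  1000a + 100b + 10c + d = -5662
Solving the system yields a = -6, b = 4, c = -6, d = -2.
So P(u) = -6u^3 + 4u^2 - 6u - 2.
Then P(4) = -346.

-346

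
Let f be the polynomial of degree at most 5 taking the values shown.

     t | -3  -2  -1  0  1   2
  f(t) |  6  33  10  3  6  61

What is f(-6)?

Forward differences of the values at t = -3, -2, -1, 0, 1, 2:
  f  : 6  33  10  3  6  61
  Δ  : 27  -23  -7  3  55
  Δ^2: -50  16  10  52
  Δ^3: 66  -6  42
  Δ^4: -72  48
  Δ^5: 120
The fifth differences are constant, confirming degree 5.
Interpolating (Newton forward form) and evaluating at t = -6 gives f(-6) = -4635.

-4635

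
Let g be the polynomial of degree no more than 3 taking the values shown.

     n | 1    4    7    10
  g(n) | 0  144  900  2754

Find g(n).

Write g(n) = an^3 + bn^2 + cn + d. Substituting each data point gives a linear system:
  a + b + c + d = 0
  64a + 16b + 4c + d = 144
  343a + 49b + 7c + d = 900
  1000a + 100b + 10c + d = 2754
Solving the system yields a = 3, b = -2, c = -5, d = 4.
So g(n) = 3n^3 - 2n^2 - 5n + 4.
Check: g(4) = 144. ✓

g(n) = 3n^3 - 2n^2 - 5n + 4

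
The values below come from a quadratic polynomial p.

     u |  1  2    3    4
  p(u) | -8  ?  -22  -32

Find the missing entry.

On equispaced nodes a degree-2 polynomial has vanishing third forward difference, so
  - p(1) + 3·p(2) - 3·p(3) + p(4) = 0.
Substituting the known values and solving for p(2):
  3·p(2) = -42
  p(2) = -14.

-14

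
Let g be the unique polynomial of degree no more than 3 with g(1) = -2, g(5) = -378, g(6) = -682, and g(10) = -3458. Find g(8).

Using the Lagrange interpolation formula with nodes 1, 5, 6, 10:
  L_0(u) = (u - 5)(u - 6)(u - 10) / -180
  L_1(u) = (u - 1)(u - 6)(u - 10) / 20
  L_2(u) = (u - 1)(u - 5)(u - 10) / -20
  L_3(u) = (u - 1)(u - 5)(u - 6) / 180
Then g(u) = -2·L_0(u) - 378·L_1(u) - 682·L_2(u) - 3458·L_3(u).
Expanding and collecting terms gives g(u) = -4u^3 + 6u^2 - 6u + 2.
Evaluating at u = 8: g(8) = -1710.

-1710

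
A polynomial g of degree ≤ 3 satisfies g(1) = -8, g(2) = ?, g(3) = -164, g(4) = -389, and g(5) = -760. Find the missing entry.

On equispaced nodes a degree-3 polynomial has vanishing fourth forward difference, so
  g(1) - 4·g(2) + 6·g(3) - 4·g(4) + g(5) = 0.
Substituting the known values and solving for g(2):
  -4·g(2) = 196
  g(2) = -49.

-49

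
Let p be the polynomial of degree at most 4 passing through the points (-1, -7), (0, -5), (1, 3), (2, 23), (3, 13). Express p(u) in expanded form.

Write p(u) = au^4 + bu^3 + cu^2 + du + e. Substituting each data point gives a linear system:
  a - b + c - d + e = -7
  e = -5
  a + b + c + d + e = 3
  16a + 8b + 4c + 2d + e = 23
  81a + 27b + 9c + 3d + e = 13
Solving the system yields a = -2, b = 5, c = 5, d = 0, e = -5.
So p(u) = -2u^4 + 5u^3 + 5u^2 - 5.
Check: p(1) = 3. ✓

p(u) = -2u^4 + 5u^3 + 5u^2 - 5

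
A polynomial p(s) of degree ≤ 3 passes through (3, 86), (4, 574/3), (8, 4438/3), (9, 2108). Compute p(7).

Write p(s) = as^3 + bs^2 + cs + d. Substituting each data point gives a linear system:
  27a + 9b + 3c + d = 86
  64a + 16b + 4c + d = 574/3
  512a + 64b + 8c + d = 4438/3
  729a + 81b + 9c + d = 2108
Solving the system yields a = 3, b = -5/3, c = 6, d = 2.
So p(s) = 3s³ - (5/3)s² + 6s + 2.
Then p(7) = 2974/3.

2974/3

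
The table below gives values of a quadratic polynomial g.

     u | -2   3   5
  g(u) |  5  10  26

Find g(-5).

Using the Lagrange interpolation formula with nodes -2, 3, 5:
  L_0(u) = (u - 3)(u - 5) / 35
  L_1(u) = (u + 2)(u - 5) / -10
  L_2(u) = (u + 2)(u - 3) / 14
Then g(u) = 5·L_0(u) + 10·L_1(u) + 26·L_2(u).
Expanding and collecting terms gives g(u) = u^2 + 1.
Evaluating at u = -5: g(-5) = 26.

26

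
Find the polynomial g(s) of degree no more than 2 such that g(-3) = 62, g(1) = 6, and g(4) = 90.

g(s) = 6s^2 - 2s + 2

Write g(s) = as^2 + bs + c. Substituting each data point gives a linear system:
  9a - 3b + c = 62
  a + b + c = 6
  16a + 4b + c = 90
Solving the system yields a = 6, b = -2, c = 2.
So g(s) = 6s^2 - 2s + 2.
Check: g(1) = 6. ✓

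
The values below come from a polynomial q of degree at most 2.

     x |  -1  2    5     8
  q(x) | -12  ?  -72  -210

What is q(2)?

The 3 known points determine the degree-2 polynomial uniquely.
Write q(x) = ax^2 + bx + c. Substituting each data point gives a linear system:
  a - b + c = -12
  25a + 5b + c = -72
  64a + 8b + c = -210
Solving the system yields a = -4, b = 6, c = -2.
So q(x) = -4x^2 + 6x - 2.
Then q(2) = -6.

-6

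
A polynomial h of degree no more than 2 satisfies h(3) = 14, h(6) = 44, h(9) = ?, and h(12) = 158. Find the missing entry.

92

On equispaced nodes a degree-2 polynomial has vanishing third forward difference, so
  - h(3) + 3·h(6) - 3·h(9) + h(12) = 0.
Substituting the known values and solving for h(9):
  -3·h(9) = -276
  h(9) = 92.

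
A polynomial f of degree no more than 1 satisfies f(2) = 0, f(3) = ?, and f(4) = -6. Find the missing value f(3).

-3

On equispaced nodes a degree-1 polynomial has vanishing second forward difference, so
  f(2) - 2·f(3) + f(4) = 0.
Substituting the known values and solving for f(3):
  -2·f(3) = 6
  f(3) = -3.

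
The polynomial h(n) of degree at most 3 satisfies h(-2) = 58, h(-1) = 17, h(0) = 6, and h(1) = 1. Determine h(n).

h(n) = -4n^3 + 3n^2 - 4n + 6

Using the Lagrange interpolation formula with nodes -2, -1, 0, 1:
  L_0(n) = (n + 1)n(n - 1) / -6
  L_1(n) = (n + 2)n(n - 1) / 2
  L_2(n) = (n + 2)(n + 1)(n - 1) / -2
  L_3(n) = (n + 2)(n + 1)n / 6
Then h(n) = 58·L_0(n) + 17·L_1(n) + 6·L_2(n) + 1·L_3(n).
Expanding and collecting terms gives h(n) = -4n³ + 3n² - 4n + 6.
Check: h(-1) = 17. ✓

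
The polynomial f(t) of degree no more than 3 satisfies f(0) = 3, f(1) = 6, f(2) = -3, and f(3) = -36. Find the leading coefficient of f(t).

Write f(t) = at^3 + bt^2 + ct + d. Substituting each data point gives a linear system:
  d = 3
  a + b + c + d = 6
  8a + 4b + 2c + d = -3
  27a + 9b + 3c + d = -36
Solving the system yields a = -2, b = 0, c = 5, d = 3.
So f(t) = -2t³ + 5t + 3.
The leading coefficient is -2.

-2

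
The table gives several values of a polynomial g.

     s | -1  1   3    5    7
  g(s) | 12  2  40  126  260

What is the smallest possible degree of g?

2

Forward differences of the values at s = -1, 1, 3, 5, 7:
  g  : 12  2  40  126  260
  Δ  : -10  38  86  134
  Δ^2: 48  48  48
  Δ^3: 0  0
  Δ^4: 0
The second differences are constant (48) and nonzero, while all higher differences vanish, so the minimal degree is 2.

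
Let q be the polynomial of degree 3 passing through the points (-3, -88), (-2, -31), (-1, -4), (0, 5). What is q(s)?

Using the Lagrange interpolation formula with nodes -3, -2, -1, 0:
  L_0(s) = (s + 2)(s + 1)s / -6
  L_1(s) = (s + 3)(s + 1)s / 2
  L_2(s) = (s + 3)(s + 2)s / -2
  L_3(s) = (s + 3)(s + 2)(s + 1) / 6
Then q(s) = -88·L_0(s) - 31·L_1(s) - 4·L_2(s) + 5·L_3(s).
Expanding and collecting terms gives q(s) = 2s³ - 3s² + 4s + 5.
Check: q(-3) = -88. ✓

q(s) = 2s^3 - 3s^2 + 4s + 5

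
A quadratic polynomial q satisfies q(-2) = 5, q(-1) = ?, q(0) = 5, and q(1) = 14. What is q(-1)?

The 3 known points determine the degree-2 polynomial uniquely.
Write q(t) = at^2 + bt + c. Substituting each data point gives a linear system:
  4a - 2b + c = 5
  c = 5
  a + b + c = 14
Solving the system yields a = 3, b = 6, c = 5.
So q(t) = 3t^2 + 6t + 5.
Then q(-1) = 2.

2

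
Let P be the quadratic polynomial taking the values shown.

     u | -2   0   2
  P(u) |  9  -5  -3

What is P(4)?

15

Write P(u) = au^2 + bu + c. Substituting each data point gives a linear system:
  4a - 2b + c = 9
  c = -5
  4a + 2b + c = -3
Solving the system yields a = 2, b = -3, c = -5.
So P(u) = 2u^2 - 3u - 5.
Then P(4) = 15.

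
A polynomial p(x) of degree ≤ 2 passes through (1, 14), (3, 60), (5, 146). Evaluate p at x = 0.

Using the Lagrange interpolation formula with nodes 1, 3, 5:
  L_0(x) = (x - 3)(x - 5) / 8
  L_1(x) = (x - 1)(x - 5) / -4
  L_2(x) = (x - 1)(x - 3) / 8
Then p(x) = 14·L_0(x) + 60·L_1(x) + 146·L_2(x).
Expanding and collecting terms gives p(x) = 5x^2 + 3x + 6.
Evaluating at x = 0: p(0) = 6.

6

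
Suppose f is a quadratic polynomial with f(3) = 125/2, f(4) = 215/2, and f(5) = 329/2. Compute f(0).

Write f(x) = ax^2 + bx + c. Substituting each data point gives a linear system:
  9a + 3b + c = 125/2
  16a + 4b + c = 215/2
  25a + 5b + c = 329/2
Solving the system yields a = 6, b = 3, c = -1/2.
So f(x) = 6x^2 + 3x - 1/2.
Then f(0) = -1/2.

-1/2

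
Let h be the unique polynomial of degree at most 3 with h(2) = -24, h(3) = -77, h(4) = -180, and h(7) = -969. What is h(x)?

h(x) = -3x^3 + 2x^2 - 6x + 4

Write h(x) = ax^3 + bx^2 + cx + d. Substituting each data point gives a linear system:
  8a + 4b + 2c + d = -24
  27a + 9b + 3c + d = -77
  64a + 16b + 4c + d = -180
  343a + 49b + 7c + d = -969
Solving the system yields a = -3, b = 2, c = -6, d = 4.
So h(x) = -3x³ + 2x² - 6x + 4.
Check: h(2) = -24. ✓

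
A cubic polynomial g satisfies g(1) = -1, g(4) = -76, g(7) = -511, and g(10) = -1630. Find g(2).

-6

Forward differences of the values at x = 1, 4, 7, 10:
  g  : -1  -76  -511  -1630
  Δ  : -75  -435  -1119
  Δ^2: -360  -684
  Δ^3: -324
The third differences are constant, confirming degree 3.
Interpolating (Newton forward form) and evaluating at x = 2 gives g(2) = -6.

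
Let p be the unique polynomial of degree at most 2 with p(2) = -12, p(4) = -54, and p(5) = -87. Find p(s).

p(s) = -4s^2 + 3s - 2

Write p(s) = as^2 + bs + c. Substituting each data point gives a linear system:
  4a + 2b + c = -12
  16a + 4b + c = -54
  25a + 5b + c = -87
Solving the system yields a = -4, b = 3, c = -2.
So p(s) = -4s² + 3s - 2.
Check: p(5) = -87. ✓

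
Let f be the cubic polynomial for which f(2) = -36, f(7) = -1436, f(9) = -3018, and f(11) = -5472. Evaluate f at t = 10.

-4124

Write f(t) = at^3 + bt^2 + ct + d. Substituting each data point gives a linear system:
  8a + 4b + 2c + d = -36
  343a + 49b + 7c + d = -1436
  729a + 81b + 9c + d = -3018
  1331a + 121b + 11c + d = -5472
Solving the system yields a = -4, b = -1, c = -3, d = 6.
So f(t) = -4t³ - t² - 3t + 6.
Then f(10) = -4124.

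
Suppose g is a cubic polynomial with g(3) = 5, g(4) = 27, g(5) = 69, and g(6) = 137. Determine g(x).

Using the Lagrange interpolation formula with nodes 3, 4, 5, 6:
  L_0(x) = (x - 4)(x - 5)(x - 6) / -6
  L_1(x) = (x - 3)(x - 5)(x - 6) / 2
  L_2(x) = (x - 3)(x - 4)(x - 6) / -2
  L_3(x) = (x - 3)(x - 4)(x - 5) / 6
Then g(x) = 5·L_0(x) + 27·L_1(x) + 69·L_2(x) + 137·L_3(x).
Expanding and collecting terms gives g(x) = x³ - 2x² - x - 1.
Check: g(6) = 137. ✓

g(x) = x^3 - 2x^2 - x - 1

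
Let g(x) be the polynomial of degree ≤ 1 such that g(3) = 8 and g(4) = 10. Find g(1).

Write g(x) = ax + b. Substituting each data point gives a linear system:
  3a + b = 8
  4a + b = 10
Solving the system yields a = 2, b = 2.
So g(x) = 2x + 2.
Then g(1) = 4.

4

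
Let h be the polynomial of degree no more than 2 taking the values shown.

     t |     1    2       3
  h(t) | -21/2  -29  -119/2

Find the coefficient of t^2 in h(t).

Write h(t) = at^2 + bt + c. Substituting each data point gives a linear system:
  a + b + c = -21/2
  4a + 2b + c = -29
  9a + 3b + c = -119/2
Solving the system yields a = -6, b = -1/2, c = -4.
So h(t) = -6t^2 - (1/2)t - 4.
The leading coefficient is -6.

-6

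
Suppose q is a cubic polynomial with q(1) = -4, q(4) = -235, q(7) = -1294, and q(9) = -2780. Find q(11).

Using the Lagrange interpolation formula with nodes 1, 4, 7, 9:
  L_0(s) = (s - 4)(s - 7)(s - 9) / -144
  L_1(s) = (s - 1)(s - 7)(s - 9) / 45
  L_2(s) = (s - 1)(s - 4)(s - 9) / -36
  L_3(s) = (s - 1)(s - 4)(s - 7) / 80
Then q(s) = -4·L_0(s) - 235·L_1(s) - 1294·L_2(s) - 2780·L_3(s).
Expanding and collecting terms gives q(s) = -4s^3 + 2s^2 - 3s + 1.
Evaluating at s = 11: q(11) = -5114.

-5114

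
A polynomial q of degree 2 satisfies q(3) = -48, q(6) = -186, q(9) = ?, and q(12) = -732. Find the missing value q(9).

The 3 known points determine the degree-2 polynomial uniquely.
Write q(x) = ax^2 + bx + c. Substituting each data point gives a linear system:
  9a + 3b + c = -48
  36a + 6b + c = -186
  144a + 12b + c = -732
Solving the system yields a = -5, b = -1, c = 0.
So q(x) = -5x^2 - x.
Then q(9) = -414.

-414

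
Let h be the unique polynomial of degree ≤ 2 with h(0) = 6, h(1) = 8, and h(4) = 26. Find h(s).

Using the Lagrange interpolation formula with nodes 0, 1, 4:
  L_0(s) = (s - 1)(s - 4) / 4
  L_1(s) = s(s - 4) / -3
  L_2(s) = s(s - 1) / 12
Then h(s) = 6·L_0(s) + 8·L_1(s) + 26·L_2(s).
Expanding and collecting terms gives h(s) = s^2 + s + 6.
Check: h(0) = 6. ✓

h(s) = s^2 + s + 6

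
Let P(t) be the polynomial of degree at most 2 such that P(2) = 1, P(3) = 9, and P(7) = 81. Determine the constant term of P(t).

-3

Write P(t) = at^2 + bt + c. Substituting each data point gives a linear system:
  4a + 2b + c = 1
  9a + 3b + c = 9
  49a + 7b + c = 81
Solving the system yields a = 2, b = -2, c = -3.
So P(t) = 2t^2 - 2t - 3.
The constant term is -3.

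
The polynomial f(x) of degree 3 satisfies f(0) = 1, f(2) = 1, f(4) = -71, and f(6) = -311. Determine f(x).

Write f(x) = ax^3 + bx^2 + cx + d. Substituting each data point gives a linear system:
  d = 1
  8a + 4b + 2c + d = 1
  64a + 16b + 4c + d = -71
  216a + 36b + 6c + d = -311
Solving the system yields a = -2, b = 3, c = 2, d = 1.
So f(x) = -2x³ + 3x² + 2x + 1.
Check: f(0) = 1. ✓

f(x) = -2x^3 + 3x^2 + 2x + 1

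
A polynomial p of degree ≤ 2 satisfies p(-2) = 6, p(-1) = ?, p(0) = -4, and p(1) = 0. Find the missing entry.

The 3 known points determine the degree-2 polynomial uniquely.
Write p(t) = at^2 + bt + c. Substituting each data point gives a linear system:
  4a - 2b + c = 6
  c = -4
  a + b + c = 0
Solving the system yields a = 3, b = 1, c = -4.
So p(t) = 3t^2 + t - 4.
Then p(-1) = -2.

-2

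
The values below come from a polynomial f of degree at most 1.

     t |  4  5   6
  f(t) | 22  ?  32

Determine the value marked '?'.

27

On equispaced nodes a degree-1 polynomial has vanishing second forward difference, so
  f(4) - 2·f(5) + f(6) = 0.
Substituting the known values and solving for f(5):
  -2·f(5) = -54
  f(5) = 27.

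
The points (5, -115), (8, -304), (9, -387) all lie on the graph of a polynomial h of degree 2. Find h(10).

-480

Write h(s) = as^2 + bs + c. Substituting each data point gives a linear system:
  25a + 5b + c = -115
  64a + 8b + c = -304
  81a + 9b + c = -387
Solving the system yields a = -5, b = 2, c = 0.
So h(s) = -5s² + 2s.
Then h(10) = -480.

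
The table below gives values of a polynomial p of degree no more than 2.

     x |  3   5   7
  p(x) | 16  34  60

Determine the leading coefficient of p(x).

Write p(x) = ax^2 + bx + c. Substituting each data point gives a linear system:
  9a + 3b + c = 16
  25a + 5b + c = 34
  49a + 7b + c = 60
Solving the system yields a = 1, b = 1, c = 4.
So p(x) = x² + x + 4.
The leading coefficient is 1.

1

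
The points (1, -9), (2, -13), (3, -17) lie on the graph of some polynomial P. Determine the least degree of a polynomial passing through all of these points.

1

Forward differences of the values at u = 1, 2, 3:
  P  : -9  -13  -17
  Δ  : -4  -4
  Δ^2: 0
The first differences are constant (-4) and nonzero, while all higher differences vanish, so the minimal degree is 1.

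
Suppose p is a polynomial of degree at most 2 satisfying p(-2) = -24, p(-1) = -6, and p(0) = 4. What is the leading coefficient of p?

-4

Write p(t) = at^2 + bt + c. Substituting each data point gives a linear system:
  4a - 2b + c = -24
  a - b + c = -6
  c = 4
Solving the system yields a = -4, b = 6, c = 4.
So p(t) = -4t² + 6t + 4.
The leading coefficient is -4.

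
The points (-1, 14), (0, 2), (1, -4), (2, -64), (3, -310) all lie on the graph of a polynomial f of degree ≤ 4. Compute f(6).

Using the Lagrange interpolation formula with nodes -1, 0, 1, 2, 3:
  L_0(n) = n(n - 1)(n - 2)(n - 3) / 24
  L_1(n) = (n + 1)(n - 1)(n - 2)(n - 3) / -6
  L_2(n) = (n + 1)n(n - 2)(n - 3) / 4
  L_3(n) = (n + 1)n(n - 1)(n - 3) / -6
  L_4(n) = (n + 1)n(n - 1)(n - 2) / 24
Then f(n) = 14·L_0(n) + 2·L_1(n) - 4·L_2(n) - 64·L_3(n) - 310·L_4(n).
Expanding and collecting terms gives f(n) = -3n^4 - 4n^3 + 6n^2 - 5n + 2.
Evaluating at n = 6: f(6) = -4564.

-4564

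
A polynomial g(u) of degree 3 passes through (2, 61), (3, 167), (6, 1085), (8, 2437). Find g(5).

Write g(u) = au^3 + bu^2 + cu + d. Substituting each data point gives a linear system:
  8a + 4b + 2c + d = 61
  27a + 9b + 3c + d = 167
  216a + 36b + 6c + d = 1085
  512a + 64b + 8c + d = 2437
Solving the system yields a = 4, b = 6, c = 0, d = 5.
So g(u) = 4u^3 + 6u^2 + 5.
Then g(5) = 655.

655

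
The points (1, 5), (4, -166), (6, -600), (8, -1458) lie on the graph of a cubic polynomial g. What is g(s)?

Write g(s) = as^3 + bs^2 + cs + d. Substituting each data point gives a linear system:
  a + b + c + d = 5
  64a + 16b + 4c + d = -166
  216a + 36b + 6c + d = -600
  512a + 64b + 8c + d = -1458
Solving the system yields a = -3, b = 1, c = 1, d = 6.
So g(s) = -3s^3 + s^2 + s + 6.
Check: g(8) = -1458. ✓

g(s) = -3s^3 + s^2 + s + 6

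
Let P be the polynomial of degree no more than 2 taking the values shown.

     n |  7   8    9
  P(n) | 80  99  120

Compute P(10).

143

Using the Lagrange interpolation formula with nodes 7, 8, 9:
  L_0(n) = (n - 8)(n - 9) / 2
  L_1(n) = (n - 7)(n - 9) / -1
  L_2(n) = (n - 7)(n - 8) / 2
Then P(n) = 80·L_0(n) + 99·L_1(n) + 120·L_2(n).
Expanding and collecting terms gives P(n) = n² + 4n + 3.
Evaluating at n = 10: P(10) = 143.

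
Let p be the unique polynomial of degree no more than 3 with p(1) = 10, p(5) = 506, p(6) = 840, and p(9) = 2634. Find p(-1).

Using the Lagrange interpolation formula with nodes 1, 5, 6, 9:
  L_0(t) = (t - 5)(t - 6)(t - 9) / -160
  L_1(t) = (t - 1)(t - 6)(t - 9) / 16
  L_2(t) = (t - 1)(t - 5)(t - 9) / -15
  L_3(t) = (t - 1)(t - 5)(t - 6) / 96
Then p(t) = 10·L_0(t) + 506·L_1(t) + 840·L_2(t) + 2634·L_3(t).
Expanding and collecting terms gives p(t) = 3t^3 + 6t^2 - 5t + 6.
Evaluating at t = -1: p(-1) = 14.

14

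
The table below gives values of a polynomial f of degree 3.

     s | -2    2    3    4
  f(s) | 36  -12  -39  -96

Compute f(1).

-3

Write f(s) = as^3 + bs^2 + cs + d. Substituting each data point gives a linear system:
  -8a + 4b - 2c + d = 36
  8a + 4b + 2c + d = -12
  27a + 9b + 3c + d = -39
  64a + 16b + 4c + d = -96
Solving the system yields a = -2, b = 3, c = -4, d = 0.
So f(s) = -2s^3 + 3s^2 - 4s.
Then f(1) = -3.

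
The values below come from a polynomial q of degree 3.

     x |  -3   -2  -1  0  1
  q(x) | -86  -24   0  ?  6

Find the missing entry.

On equispaced nodes a degree-3 polynomial has vanishing fourth forward difference, so
  q(-3) - 4·q(-2) + 6·q(-1) - 4·q(0) + q(1) = 0.
Substituting the known values and solving for q(0):
  -4·q(0) = -16
  q(0) = 4.

4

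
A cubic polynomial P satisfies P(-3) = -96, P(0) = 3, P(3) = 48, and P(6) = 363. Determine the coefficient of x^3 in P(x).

Write P(x) = ax^3 + bx^2 + cx + d. Substituting each data point gives a linear system:
  -27a + 9b - 3c + d = -96
  d = 3
  27a + 9b + 3c + d = 48
  216a + 36b + 6c + d = 363
Solving the system yields a = 2, b = -3, c = 6, d = 3.
So P(x) = 2x³ - 3x² + 6x + 3.
The leading coefficient is 2.

2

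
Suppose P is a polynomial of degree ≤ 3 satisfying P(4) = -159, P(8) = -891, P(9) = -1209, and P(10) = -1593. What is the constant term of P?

-3

Write P(s) = as^3 + bs^2 + cs + d. Substituting each data point gives a linear system:
  64a + 16b + 4c + d = -159
  512a + 64b + 8c + d = -891
  729a + 81b + 9c + d = -1209
  1000a + 100b + 10c + d = -1593
Solving the system yields a = -1, b = -6, c = 1, d = -3.
So P(s) = -s^3 - 6s^2 + s - 3.
The constant term is -3.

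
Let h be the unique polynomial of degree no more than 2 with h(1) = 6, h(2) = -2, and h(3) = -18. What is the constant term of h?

Write h(x) = ax^2 + bx + c. Substituting each data point gives a linear system:
  a + b + c = 6
  4a + 2b + c = -2
  9a + 3b + c = -18
Solving the system yields a = -4, b = 4, c = 6.
So h(x) = -4x² + 4x + 6.
The constant term is 6.

6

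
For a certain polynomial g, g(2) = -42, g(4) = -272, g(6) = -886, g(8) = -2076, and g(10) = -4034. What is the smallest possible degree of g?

Forward differences of the values at x = 2, 4, 6, 8, 10:
  g  : -42  -272  -886  -2076  -4034
  Δ  : -230  -614  -1190  -1958
  Δ^2: -384  -576  -768
  Δ^3: -192  -192
  Δ^4: 0
The third differences are constant (-192) and nonzero, while all higher differences vanish, so the minimal degree is 3.

3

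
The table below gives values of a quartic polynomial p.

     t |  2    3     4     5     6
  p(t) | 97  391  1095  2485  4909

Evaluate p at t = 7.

Using the Lagrange interpolation formula with nodes 2, 3, 4, 5, 6:
  L_0(t) = (t - 3)(t - 4)(t - 5)(t - 6) / 24
  L_1(t) = (t - 2)(t - 4)(t - 5)(t - 6) / -6
  L_2(t) = (t - 2)(t - 3)(t - 5)(t - 6) / 4
  L_3(t) = (t - 2)(t - 3)(t - 4)(t - 6) / -6
  L_4(t) = (t - 2)(t - 3)(t - 4)(t - 5) / 24
Then p(t) = 97·L_0(t) + 391·L_1(t) + 1095·L_2(t) + 2485·L_3(t) + 4909·L_4(t).
Expanding and collecting terms gives p(t) = 3t^4 + 4t^3 + 4t^2 + 3t - 5.
Evaluating at t = 7: p(7) = 8787.

8787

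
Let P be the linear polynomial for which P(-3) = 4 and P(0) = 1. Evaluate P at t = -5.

6

Write P(t) = at + b. Substituting each data point gives a linear system:
  -3a + b = 4
  b = 1
Solving the system yields a = -1, b = 1.
So P(t) = -t + 1.
Then P(-5) = 6.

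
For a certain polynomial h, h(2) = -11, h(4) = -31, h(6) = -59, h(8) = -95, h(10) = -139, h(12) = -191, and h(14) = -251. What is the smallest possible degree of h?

2

Forward differences of the values at s = 2, 4, 6, 8, 10, 12, 14:
  h  : -11  -31  -59  -95  -139  -191  -251
  Δ  : -20  -28  -36  -44  -52  -60
  Δ^2: -8  -8  -8  -8  -8
  Δ^3: 0  0  0  0
  Δ^4: 0  0  0
  Δ^5: 0  0
  Δ^6: 0
The second differences are constant (-8) and nonzero, while all higher differences vanish, so the minimal degree is 2.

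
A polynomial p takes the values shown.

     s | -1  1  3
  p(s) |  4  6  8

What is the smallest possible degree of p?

1

Forward differences of the values at s = -1, 1, 3:
  p  : 4  6  8
  Δ  : 2  2
  Δ^2: 0
The first differences are constant (2) and nonzero, while all higher differences vanish, so the minimal degree is 1.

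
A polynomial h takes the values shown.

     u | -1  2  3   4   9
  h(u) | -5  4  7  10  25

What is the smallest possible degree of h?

Divided differences on the nodes -1, 2, 3, 4, 9:
  order 0: -5  4  7  10  25
  order 1: 3  3  3  3
  order 2: 0  0  0
  order 3: 0  0
  order 4: 0
The order-1 divided differences are all 3 (nonzero) and every higher order vanishes, so the data lies on a polynomial of degree exactly 1.

1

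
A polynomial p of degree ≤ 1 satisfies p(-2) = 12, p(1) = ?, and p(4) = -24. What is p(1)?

-6

The 2 known points determine the degree-1 polynomial uniquely.
Write p(u) = au + b. Substituting each data point gives a linear system:
  -2a + b = 12
  4a + b = -24
Solving the system yields a = -6, b = 0.
So p(u) = -6u.
Then p(1) = -6.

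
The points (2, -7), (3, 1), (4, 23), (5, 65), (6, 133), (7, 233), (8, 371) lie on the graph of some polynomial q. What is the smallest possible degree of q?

Forward differences of the values at s = 2, 3, 4, 5, 6, 7, 8:
  q  : -7  1  23  65  133  233  371
  Δ  : 8  22  42  68  100  138
  Δ^2: 14  20  26  32  38
  Δ^3: 6  6  6  6
  Δ^4: 0  0  0
  Δ^5: 0  0
  Δ^6: 0
The third differences are constant (6) and nonzero, while all higher differences vanish, so the minimal degree is 3.

3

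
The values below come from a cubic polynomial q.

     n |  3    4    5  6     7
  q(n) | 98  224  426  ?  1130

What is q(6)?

722

On equispaced nodes a degree-3 polynomial has vanishing fourth forward difference, so
  q(3) - 4·q(4) + 6·q(5) - 4·q(6) + q(7) = 0.
Substituting the known values and solving for q(6):
  -4·q(6) = -2888
  q(6) = 722.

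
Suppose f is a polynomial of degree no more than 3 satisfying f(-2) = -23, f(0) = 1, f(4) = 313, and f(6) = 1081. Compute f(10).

5041

Using the Lagrange interpolation formula with nodes -2, 0, 4, 6:
  L_0(x) = x(x - 4)(x - 6) / -96
  L_1(x) = (x + 2)(x - 4)(x - 6) / 48
  L_2(x) = (x + 2)x(x - 6) / -48
  L_3(x) = (x + 2)x(x - 4) / 96
Then f(x) = -23·L_0(x) + 1·L_1(x) + 313·L_2(x) + 1081·L_3(x).
Expanding and collecting terms gives f(x) = 5x³ + x² - 6x + 1.
Evaluating at x = 10: f(10) = 5041.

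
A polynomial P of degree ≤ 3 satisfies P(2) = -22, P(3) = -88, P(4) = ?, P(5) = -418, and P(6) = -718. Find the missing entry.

On equispaced nodes a degree-3 polynomial has vanishing fourth forward difference, so
  P(2) - 4·P(3) + 6·P(4) - 4·P(5) + P(6) = 0.
Substituting the known values and solving for P(4):
  6·P(4) = -1284
  P(4) = -214.

-214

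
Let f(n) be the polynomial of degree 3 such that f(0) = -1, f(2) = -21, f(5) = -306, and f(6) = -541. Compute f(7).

Write f(n) = an^3 + bn^2 + cn + d. Substituting each data point gives a linear system:
  d = -1
  8a + 4b + 2c + d = -21
  125a + 25b + 5c + d = -306
  216a + 36b + 6c + d = -541
Solving the system yields a = -3, b = 4, c = -6, d = -1.
So f(n) = -3n^3 + 4n^2 - 6n - 1.
Then f(7) = -876.

-876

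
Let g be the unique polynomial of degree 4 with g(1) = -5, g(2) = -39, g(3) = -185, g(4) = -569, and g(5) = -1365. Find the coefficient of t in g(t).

Write g(t) = at^4 + bt^3 + ct^2 + dt + e. Substituting each data point gives a linear system:
  a + b + c + d + e = -5
  16a + 8b + 4c + 2d + e = -39
  81a + 27b + 9c + 3d + e = -185
  256a + 64b + 16c + 4d + e = -569
  625a + 125b + 25c + 5d + e = -1365
Solving the system yields a = -2, b = -1, c = 0, d = 3, e = -5.
So g(t) = -2t^4 - t^3 + 3t - 5.
The coefficient of t is 3.

3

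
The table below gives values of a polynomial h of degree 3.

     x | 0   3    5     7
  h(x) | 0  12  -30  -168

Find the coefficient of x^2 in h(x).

3

Write h(x) = ax^3 + bx^2 + cx + d. Substituting each data point gives a linear system:
  d = 0
  27a + 9b + 3c + d = 12
  125a + 25b + 5c + d = -30
  343a + 49b + 7c + d = -168
Solving the system yields a = -1, b = 3, c = 4, d = 0.
So h(x) = -x^3 + 3x^2 + 4x.
The coefficient of x^2 is 3.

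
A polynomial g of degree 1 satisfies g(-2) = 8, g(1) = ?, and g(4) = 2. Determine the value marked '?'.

5

On equispaced nodes a degree-1 polynomial has vanishing second forward difference, so
  g(-2) - 2·g(1) + g(4) = 0.
Substituting the known values and solving for g(1):
  -2·g(1) = -10
  g(1) = 5.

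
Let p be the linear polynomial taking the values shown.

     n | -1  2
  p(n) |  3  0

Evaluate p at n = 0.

Using the Lagrange interpolation formula with nodes -1, 2:
  L_0(n) = (n - 2) / -3
  L_1(n) = (n + 1) / 3
Then p(n) = 3·L_0(n) + 0·L_1(n).
Expanding and collecting terms gives p(n) = -n + 2.
Evaluating at n = 0: p(0) = 2.

2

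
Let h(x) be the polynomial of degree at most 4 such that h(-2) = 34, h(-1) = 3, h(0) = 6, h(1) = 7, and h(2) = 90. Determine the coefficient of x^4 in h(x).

5

Write h(x) = ax^4 + bx^3 + cx^2 + dx + e. Substituting each data point gives a linear system:
  16a - 8b + 4c - 2d + e = 34
  a - b + c - d + e = 3
  e = 6
  a + b + c + d + e = 7
  16a + 8b + 4c + 2d + e = 90
Solving the system yields a = 5, b = 4, c = -6, d = -2, e = 6.
So h(x) = 5x^4 + 4x^3 - 6x^2 - 2x + 6.
The leading coefficient is 5.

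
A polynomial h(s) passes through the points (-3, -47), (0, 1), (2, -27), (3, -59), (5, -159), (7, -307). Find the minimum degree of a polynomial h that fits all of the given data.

Divided differences on the nodes -3, 0, 2, 3, 5, 7:
  order 0: -47  1  -27  -59  -159  -307
  order 1: 16  -14  -32  -50  -74
  order 2: -6  -6  -6  -6
  order 3: 0  0  0
  order 4: 0  0
  order 5: 0
The order-2 divided differences are all -6 (nonzero) and every higher order vanishes, so the data lies on a polynomial of degree exactly 2.

2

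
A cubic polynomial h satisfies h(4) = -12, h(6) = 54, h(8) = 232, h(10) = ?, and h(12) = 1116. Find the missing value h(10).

On equispaced nodes a degree-3 polynomial has vanishing fourth forward difference, so
  h(4) - 4·h(6) + 6·h(8) - 4·h(10) + h(12) = 0.
Substituting the known values and solving for h(10):
  -4·h(10) = -2280
  h(10) = 570.

570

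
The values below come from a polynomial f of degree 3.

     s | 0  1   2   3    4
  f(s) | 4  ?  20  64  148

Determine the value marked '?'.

4

The 4 known points determine the degree-3 polynomial uniquely.
Write f(s) = as^3 + bs^2 + cs + d. Substituting each data point gives a linear system:
  d = 4
  8a + 4b + 2c + d = 20
  27a + 9b + 3c + d = 64
  64a + 16b + 4c + d = 148
Solving the system yields a = 2, b = 2, c = -4, d = 4.
So f(s) = 2s³ + 2s² - 4s + 4.
Then f(1) = 4.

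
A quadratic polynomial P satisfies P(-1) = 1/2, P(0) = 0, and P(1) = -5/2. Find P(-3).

Write P(n) = an^2 + bn + c. Substituting each data point gives a linear system:
  a - b + c = 1/2
  c = 0
  a + b + c = -5/2
Solving the system yields a = -1, b = -3/2, c = 0.
So P(n) = -n² - (3/2)n.
Then P(-3) = -9/2.

-9/2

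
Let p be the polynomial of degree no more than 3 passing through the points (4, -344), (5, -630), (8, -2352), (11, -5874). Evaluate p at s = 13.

-9542

Using the Lagrange interpolation formula with nodes 4, 5, 8, 11:
  L_0(s) = (s - 5)(s - 8)(s - 11) / -28
  L_1(s) = (s - 4)(s - 8)(s - 11) / 18
  L_2(s) = (s - 4)(s - 5)(s - 11) / -36
  L_3(s) = (s - 4)(s - 5)(s - 8) / 126
Then p(s) = -344·L_0(s) - 630·L_1(s) - 2352·L_2(s) - 5874·L_3(s).
Expanding and collecting terms gives p(s) = -4s³ - 4s² - 6s.
Evaluating at s = 13: p(13) = -9542.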